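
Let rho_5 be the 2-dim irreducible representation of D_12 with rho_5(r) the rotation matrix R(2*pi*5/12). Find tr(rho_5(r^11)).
chi_{rho_5}(r^11) = 2*cos(2*pi*5*11/12) = -sqrt(3)

rho_5(r^11) is rotation by angle 2*pi*5*11/12, whose trace is 2*cos(2*pi*5*11/12) = -sqrt(3).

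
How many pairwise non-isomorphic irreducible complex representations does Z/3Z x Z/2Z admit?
6

Justification: The number of irreducible complex representations of a finite group equals its number of conjugacy classes. Z/3Z x Z/2Z is abelian of order 6, so every element is its own conjugacy class: 6 classes, so Z/3Z x Z/2Z (order 6) has exactly 6 irreducible complex representations.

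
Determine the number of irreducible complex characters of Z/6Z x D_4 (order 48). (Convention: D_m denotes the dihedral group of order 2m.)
30

Why: The number of irreducible complex representations of a finite group equals its number of conjugacy classes. For a direct product, #classes(G x H) = #classes(G) * #classes(H). Z/6Z has 6 classes (abelian), D_4 has 5 classes, so 6 * 5 = 30, so Z/6Z x D_4 (order 48) has exactly 30 irreducible complex representations.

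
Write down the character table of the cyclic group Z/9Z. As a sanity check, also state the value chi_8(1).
Character table of Z/9Z (irreps indexed chi_0,...,chi_8 with chi_k(m) = zeta_9^(k*m), zeta_9 = exp(2*pi*i/9)):
  irrep \ class  {0} (size 1)  {1} (size 1)    {2} (size 1)    {3} (size 1)    {4} (size 1)    {5} (size 1)    {6} (size 1)    {7} (size 1)    {8} (size 1)  
  chi_0          1             1               1               1               1               1               1               1               1             
  chi_1          1             exp(2*I*pi/9)   exp(4*I*pi/9)   exp(2*I*pi/3)   exp(8*I*pi/9)   exp(-8*I*pi/9)  exp(-2*I*pi/3)  exp(-4*I*pi/9)  exp(-2*I*pi/9)
  chi_2          1             exp(4*I*pi/9)   exp(8*I*pi/9)   exp(-2*I*pi/3)  exp(-2*I*pi/9)  exp(2*I*pi/9)   exp(2*I*pi/3)   exp(-8*I*pi/9)  exp(-4*I*pi/9)
  chi_3          1             exp(2*I*pi/3)   exp(-2*I*pi/3)  1               exp(2*I*pi/3)   exp(-2*I*pi/3)  1               exp(2*I*pi/3)   exp(-2*I*pi/3)
  chi_4          1             exp(8*I*pi/9)   exp(-2*I*pi/9)  exp(2*I*pi/3)   exp(-4*I*pi/9)  exp(4*I*pi/9)   exp(-2*I*pi/3)  exp(2*I*pi/9)   exp(-8*I*pi/9)
  chi_5          1             exp(-8*I*pi/9)  exp(2*I*pi/9)   exp(-2*I*pi/3)  exp(4*I*pi/9)   exp(-4*I*pi/9)  exp(2*I*pi/3)   exp(-2*I*pi/9)  exp(8*I*pi/9) 
  chi_6          1             exp(-2*I*pi/3)  exp(2*I*pi/3)   1               exp(-2*I*pi/3)  exp(2*I*pi/3)   1               exp(-2*I*pi/3)  exp(2*I*pi/3) 
  chi_7          1             exp(-4*I*pi/9)  exp(-8*I*pi/9)  exp(2*I*pi/3)   exp(2*I*pi/9)   exp(-2*I*pi/9)  exp(-2*I*pi/3)  exp(8*I*pi/9)   exp(4*I*pi/9) 
  chi_8          1             exp(-2*I*pi/9)  exp(-4*I*pi/9)  exp(-2*I*pi/3)  exp(-8*I*pi/9)  exp(8*I*pi/9)   exp(2*I*pi/3)   exp(4*I*pi/9)   exp(2*I*pi/9) 

Spot check: chi_8(1) = zeta_9^(8*1) = zeta_9^8 = exp(-2*I*pi/9).

Why: Z/9Z is abelian, so all 9 irreducible complex representations are 1-dimensional. They are given by chi_k(m) = zeta_9^(k*m) for k = 0,...,8. Row orthogonality: sum_m chi_k(m) conj(chi_l(m)) = 9 * [k = l].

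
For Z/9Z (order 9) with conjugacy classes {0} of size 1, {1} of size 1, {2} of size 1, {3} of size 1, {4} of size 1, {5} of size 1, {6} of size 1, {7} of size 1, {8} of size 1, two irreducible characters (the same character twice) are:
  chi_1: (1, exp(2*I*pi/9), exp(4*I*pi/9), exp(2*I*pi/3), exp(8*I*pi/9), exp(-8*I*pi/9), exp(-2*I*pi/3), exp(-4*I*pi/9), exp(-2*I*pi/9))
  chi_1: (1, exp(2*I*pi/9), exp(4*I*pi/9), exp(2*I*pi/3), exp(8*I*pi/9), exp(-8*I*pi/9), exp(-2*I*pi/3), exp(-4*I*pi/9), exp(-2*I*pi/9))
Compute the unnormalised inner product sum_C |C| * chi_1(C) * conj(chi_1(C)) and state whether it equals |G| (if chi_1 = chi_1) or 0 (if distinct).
Sum = 9 = |G| = 9; so <chi_1, chi_1> = 1 (norm-1 confirms irreducibility).

Argument: Compute term by term over conjugacy classes (|C| * chi_1(C) * conj(chi_1(C))):
  1*(1)*conj(1) + 1*(exp(2*I*pi/9))*conj(exp(2*I*pi/9)) + 1*(exp(4*I*pi/9))*conj(exp(4*I*pi/9)) + 1*(exp(2*I*pi/3))*conj(exp(2*I*pi/3)) + 1*(exp(8*I*pi/9))*conj(exp(8*I*pi/9)) + 1*(exp(-8*I*pi/9))*conj(exp(-8*I*pi/9)) + 1*(exp(-2*I*pi/3))*conj(exp(-2*I*pi/3)) + 1*(exp(-4*I*pi/9))*conj(exp(-4*I*pi/9)) + 1*(exp(-2*I*pi/9))*conj(exp(-2*I*pi/9))
  = (1) + (1) + (1) + (1) + (1) + (1) + (1) + (1) + (1)
  = 9.
(Exp terms are combined using exp(i*s)*conj(exp(i*t)) = exp(i*(s-t)), and sums of them are collapsed using the identity that for every m > 1 the m distinct m-th roots of unity sum to 0, e.g. 1 + exp(2*I*pi/3) + exp(-2*I*pi/3) = 0.)
Dividing by |G| = 9 gives 9/9 = 1, matching the row-orthogonality relation <chi_1, chi_1> = [chi_1 = chi_1].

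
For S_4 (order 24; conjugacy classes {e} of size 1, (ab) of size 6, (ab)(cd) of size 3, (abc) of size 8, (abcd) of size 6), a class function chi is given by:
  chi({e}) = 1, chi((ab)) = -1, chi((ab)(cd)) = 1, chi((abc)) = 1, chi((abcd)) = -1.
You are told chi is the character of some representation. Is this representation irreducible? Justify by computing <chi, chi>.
Irreducible: <chi, chi> = 1.

Why: <chi, chi> = (1/|G|) sum_C |C| * |chi(C)|^2 = (1/24)[1*|1|^2 + 6*|-1|^2 + 3*|1|^2 + 8*|1|^2 + 6*|-1|^2]
  = (1/24)[(1) + (6) + (3) + (8) + (6)] = 24/24 = 1.
A character is irreducible iff <chi, chi> = 1, so this representation is irreducible.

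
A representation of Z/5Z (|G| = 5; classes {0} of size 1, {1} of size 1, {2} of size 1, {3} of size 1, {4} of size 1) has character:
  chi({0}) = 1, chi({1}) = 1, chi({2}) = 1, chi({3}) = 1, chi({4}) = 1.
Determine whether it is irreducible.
Irreducible: <chi, chi> = 1.

Derivation: <chi, chi> = (1/|G|) sum_C |C| * |chi(C)|^2 = (1/5)[1*|1|^2 + 1*|1|^2 + 1*|1|^2 + 1*|1|^2 + 1*|1|^2]
  = (1/5)[(1) + (1) + (1) + (1) + (1)] = 5/5 = 1.
(Exp terms are combined using exp(i*s)*conj(exp(i*t)) = exp(i*(s-t)), and sums of them are collapsed using the identity that for every m > 1 the m distinct m-th roots of unity sum to 0, e.g. 1 + exp(2*I*pi/3) + exp(-2*I*pi/3) = 0.)
A character is irreducible iff <chi, chi> = 1, so this representation is irreducible.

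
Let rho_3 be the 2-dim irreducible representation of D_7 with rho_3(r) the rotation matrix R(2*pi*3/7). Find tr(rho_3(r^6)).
chi_{rho_3}(r^6) = 2*cos(2*pi*3*6/7) = -2*cos(pi/7)

Solution. rho_3(r^6) is rotation by angle 2*pi*3*6/7, whose trace is 2*cos(2*pi*3*6/7) = -2*cos(pi/7).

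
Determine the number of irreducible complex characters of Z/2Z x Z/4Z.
8

The number of irreducible complex representations of a finite group equals its number of conjugacy classes. Z/2Z x Z/4Z is abelian of order 8, so every element is its own conjugacy class: 8 classes, so Z/2Z x Z/4Z (order 8) has exactly 8 irreducible complex representations.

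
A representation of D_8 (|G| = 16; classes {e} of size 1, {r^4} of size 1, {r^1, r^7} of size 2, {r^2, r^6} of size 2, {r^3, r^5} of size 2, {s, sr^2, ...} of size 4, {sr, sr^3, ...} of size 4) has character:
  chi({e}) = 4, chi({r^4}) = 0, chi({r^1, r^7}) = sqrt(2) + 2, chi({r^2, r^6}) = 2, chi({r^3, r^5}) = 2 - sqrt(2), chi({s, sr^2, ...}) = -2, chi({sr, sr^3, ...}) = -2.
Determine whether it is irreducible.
Not irreducible (reducible): <chi, chi> = 5 > 1.

Reasoning: <chi, chi> = (1/|G|) sum_C |C| * |chi(C)|^2 = (1/16)[1*|4|^2 + 1*|0|^2 + 2*|sqrt(2) + 2|^2 + 2*|2|^2 + 2*|2 - sqrt(2)|^2 + 4*|-2|^2 + 4*|-2|^2]
  = (1/16)[(16) + (0) + (8*sqrt(2) + 12) + (8) + (12 - 8*sqrt(2)) + (16) + (16)] = 80/16 = 5.
A character is irreducible iff <chi, chi> = 1, so this representation is reducible.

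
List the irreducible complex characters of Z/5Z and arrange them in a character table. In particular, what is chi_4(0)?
Character table of Z/5Z (irreps indexed chi_0,...,chi_4 with chi_k(m) = zeta_5^(k*m), zeta_5 = exp(2*pi*i/5)):
  irrep \ class  {0} (size 1)  {1} (size 1)    {2} (size 1)    {3} (size 1)    {4} (size 1)  
  chi_0          1             1               1               1               1             
  chi_1          1             exp(2*I*pi/5)   exp(4*I*pi/5)   exp(-4*I*pi/5)  exp(-2*I*pi/5)
  chi_2          1             exp(4*I*pi/5)   exp(-2*I*pi/5)  exp(2*I*pi/5)   exp(-4*I*pi/5)
  chi_3          1             exp(-4*I*pi/5)  exp(2*I*pi/5)   exp(-2*I*pi/5)  exp(4*I*pi/5) 
  chi_4          1             exp(-2*I*pi/5)  exp(-4*I*pi/5)  exp(4*I*pi/5)   exp(2*I*pi/5) 

Spot check: chi_4(0) = zeta_5^(4*0) = zeta_5^0 = 1.

Z/5Z is abelian, so all 5 irreducible complex representations are 1-dimensional. They are given by chi_k(m) = zeta_5^(k*m) for k = 0,...,4. Row orthogonality: sum_m chi_k(m) conj(chi_l(m)) = 5 * [k = l].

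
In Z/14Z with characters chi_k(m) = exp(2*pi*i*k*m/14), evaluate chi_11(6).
chi_11(6) = zeta_14^66 = exp(-4*I*pi/7)

Argument: chi_11(6) = zeta_14^(11*6) = zeta_14^66. Since zeta_14^14 = 1, this equals zeta_14^10 = exp(2*pi*i*10/14) = exp(-4*I*pi/7).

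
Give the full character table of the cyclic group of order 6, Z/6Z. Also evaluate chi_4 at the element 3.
Character table of Z/6Z (irreps indexed chi_0,...,chi_5 with chi_k(m) = zeta_6^(k*m), zeta_6 = exp(2*pi*i/6)):
  irrep \ class  {0} (size 1)  {1} (size 1)    {2} (size 1)    {3} (size 1)  {4} (size 1)    {5} (size 1)  
  chi_0          1             1               1               1             1               1             
  chi_1          1             exp(I*pi/3)     exp(2*I*pi/3)   -1            exp(-2*I*pi/3)  exp(-I*pi/3)  
  chi_2          1             exp(2*I*pi/3)   exp(-2*I*pi/3)  1             exp(2*I*pi/3)   exp(-2*I*pi/3)
  chi_3          1             -1              1               -1            1               -1            
  chi_4          1             exp(-2*I*pi/3)  exp(2*I*pi/3)   1             exp(-2*I*pi/3)  exp(2*I*pi/3) 
  chi_5          1             exp(-I*pi/3)    exp(-2*I*pi/3)  -1            exp(2*I*pi/3)   exp(I*pi/3)   

Spot check: chi_4(3) = zeta_6^(4*3) = zeta_6^12 = 1.

Solution. Z/6Z is abelian, so all 6 irreducible complex representations are 1-dimensional. They are given by chi_k(m) = zeta_6^(k*m) for k = 0,...,5. Row orthogonality: sum_m chi_k(m) conj(chi_l(m)) = 6 * [k = l].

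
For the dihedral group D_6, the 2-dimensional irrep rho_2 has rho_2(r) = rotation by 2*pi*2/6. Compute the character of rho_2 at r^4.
chi_{rho_2}(r^4) = 2*cos(2*pi*2*4/6) = -1

Justification: rho_2(r^4) is rotation by angle 2*pi*2*4/6, whose trace is 2*cos(2*pi*2*4/6) = -1.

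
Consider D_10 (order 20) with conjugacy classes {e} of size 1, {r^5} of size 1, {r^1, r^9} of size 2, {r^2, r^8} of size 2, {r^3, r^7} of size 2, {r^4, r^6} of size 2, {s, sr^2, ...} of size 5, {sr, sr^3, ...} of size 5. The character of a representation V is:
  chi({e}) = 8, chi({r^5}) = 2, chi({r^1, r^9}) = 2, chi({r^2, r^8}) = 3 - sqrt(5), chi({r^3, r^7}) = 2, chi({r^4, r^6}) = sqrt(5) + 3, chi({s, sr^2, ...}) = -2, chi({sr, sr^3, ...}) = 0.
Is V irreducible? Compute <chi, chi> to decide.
Not irreducible (reducible): <chi, chi> = 8 > 1.

Proof sketch: <chi, chi> = (1/|G|) sum_C |C| * |chi(C)|^2 = (1/20)[1*|8|^2 + 1*|2|^2 + 2*|2|^2 + 2*|3 - sqrt(5)|^2 + 2*|2|^2 + 2*|sqrt(5) + 3|^2 + 5*|-2|^2 + 5*|0|^2]
  = (1/20)[(64) + (4) + (8) + (28 - 12*sqrt(5)) + (8) + (12*sqrt(5) + 28) + (20) + (0)] = 160/20 = 8.
A character is irreducible iff <chi, chi> = 1, so this representation is reducible.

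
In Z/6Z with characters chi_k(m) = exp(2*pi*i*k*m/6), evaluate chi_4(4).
chi_4(4) = zeta_6^16 = exp(-2*I*pi/3)

Justification: chi_4(4) = zeta_6^(4*4) = zeta_6^16. Since zeta_6^6 = 1, this equals zeta_6^4 = exp(2*pi*i*4/6) = exp(-2*I*pi/3).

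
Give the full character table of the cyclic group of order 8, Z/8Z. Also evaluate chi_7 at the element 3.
Character table of Z/8Z (irreps indexed chi_0,...,chi_7 with chi_k(m) = zeta_8^(k*m), zeta_8 = exp(2*pi*i/8)):
  irrep \ class  {0} (size 1)  {1} (size 1)    {2} (size 1)  {3} (size 1)    {4} (size 1)  {5} (size 1)    {6} (size 1)  {7} (size 1)  
  chi_0          1             1               1             1               1             1               1             1             
  chi_1          1             exp(I*pi/4)     I             exp(3*I*pi/4)   -1            exp(-3*I*pi/4)  -I            exp(-I*pi/4)  
  chi_2          1             I               -1            -I              1             I               -1            -I            
  chi_3          1             exp(3*I*pi/4)   -I            exp(I*pi/4)     -1            exp(-I*pi/4)    I             exp(-3*I*pi/4)
  chi_4          1             -1              1             -1              1             -1              1             -1            
  chi_5          1             exp(-3*I*pi/4)  I             exp(-I*pi/4)    -1            exp(I*pi/4)     -I            exp(3*I*pi/4) 
  chi_6          1             -I              -1            I               1             -I              -1            I             
  chi_7          1             exp(-I*pi/4)    -I            exp(-3*I*pi/4)  -1            exp(3*I*pi/4)   I             exp(I*pi/4)   

Spot check: chi_7(3) = zeta_8^(7*3) = zeta_8^21 = exp(-3*I*pi/4).

Reasoning: Z/8Z is abelian, so all 8 irreducible complex representations are 1-dimensional. They are given by chi_k(m) = zeta_8^(k*m) for k = 0,...,7. Row orthogonality: sum_m chi_k(m) conj(chi_l(m)) = 8 * [k = l].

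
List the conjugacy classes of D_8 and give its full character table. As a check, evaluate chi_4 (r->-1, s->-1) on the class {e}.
Conjugacy classes: {e} of size 1, {r^4} of size 1, {r^1, r^7} of size 2, {r^2, r^6} of size 2, {r^3, r^5} of size 2, {s, sr^2, ...} of size 4, {sr, sr^3, ...} of size 4.
Character table:
  irrep \ class              {e} (size 1)  {r^4} (size 1)  {r^1, r^7} (size 2)  {r^2, r^6} (size 2)  {r^3, r^5} (size 2)  {s, sr^2, ...} (size 4)  {sr, sr^3, ...} (size 4)
  chi_1 (triv)               1             1               1                    1                    1                    1                        1                       
  chi_2 (sign: r->1, s->-1)  1             1               1                    1                    1                    -1                       -1                      
  chi_3 (r->-1, s->1)        1             1               -1                   1                    -1                   1                        -1                      
  chi_4 (r->-1, s->-1)       1             1               -1                   1                    -1                   -1                       1                       
  chi_5 (2d, j=1)            2             -2              sqrt(2)              0                    -sqrt(2)             0                        0                       
  chi_6 (2d, j=2)            2             2               0                    -2                   0                    0                        0                       
  chi_7 (2d, j=3)            2             -2              -sqrt(2)             0                    sqrt(2)              0                        0                       

Spot check: chi_4 (r->-1, s->-1) on {e} = 1.

Solution. D_8 has order 2*8 = 16 with 7 conjugacy classes, hence 7 irreducibles. Sum of squared dims 1 + 1 + 1 + 1 + 4 + 4 + 4 = 16 = |G|. Linear characters come from the abelianisation; the 2-dimensional irreps have character r^k -> 2*cos(2*pi*j*k/8), reflections -> 0.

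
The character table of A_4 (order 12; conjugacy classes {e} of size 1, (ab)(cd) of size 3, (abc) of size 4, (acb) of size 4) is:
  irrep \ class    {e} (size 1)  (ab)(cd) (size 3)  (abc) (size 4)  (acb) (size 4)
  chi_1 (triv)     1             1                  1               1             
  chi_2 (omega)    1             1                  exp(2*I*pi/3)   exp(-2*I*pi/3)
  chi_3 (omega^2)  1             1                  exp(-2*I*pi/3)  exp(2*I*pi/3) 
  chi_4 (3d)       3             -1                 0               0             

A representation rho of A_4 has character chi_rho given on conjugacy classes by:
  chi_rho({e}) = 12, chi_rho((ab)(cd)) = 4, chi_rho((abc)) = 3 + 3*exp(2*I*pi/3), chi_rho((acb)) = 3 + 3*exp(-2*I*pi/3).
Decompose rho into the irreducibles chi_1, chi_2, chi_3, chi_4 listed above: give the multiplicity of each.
Multiplicities: chi_1: 3, chi_2: 3, chi_3: 0, chi_4: 2.

Justification: Use <chi_rho, chi> = (1/|G|) sum_C |C| * chi_rho(C) * conj(chi(C)) with |G| = 12 for each irreducible chi in the table:
  <chi_rho, chi_1> = (1/12)[1*(12)*conj(1) + 3*(4)*conj(1) + 4*(3 + 3*exp(2*I*pi/3))*conj(1) + 4*(3 + 3*exp(-2*I*pi/3))*conj(1)]
      = (1/12)[(12) + (12) + (12 + 12*exp(2*I*pi/3)) + (12 + 12*exp(-2*I*pi/3))] = 36/12 = 3
  <chi_rho, chi_2> = (1/12)[1*(12)*conj(1) + 3*(4)*conj(1) + 4*(3 + 3*exp(2*I*pi/3))*conj(exp(2*I*pi/3)) + 4*(3 + 3*exp(-2*I*pi/3))*conj(exp(-2*I*pi/3))]
      = (1/12)[(12) + (12) + (12 + 12*exp(-2*I*pi/3)) + (12 + 12*exp(2*I*pi/3))] = 36/12 = 3
  <chi_rho, chi_3> = (1/12)[1*(12)*conj(1) + 3*(4)*conj(1) + 4*(3 + 3*exp(2*I*pi/3))*conj(exp(-2*I*pi/3)) + 4*(3 + 3*exp(-2*I*pi/3))*conj(exp(2*I*pi/3))]
      = (1/12)[(12) + (12) + (-12) + (-12)] = 0/12 = 0
  <chi_rho, chi_4> = (1/12)[1*(12)*conj(3) + 3*(4)*conj(-1) + 4*(3 + 3*exp(2*I*pi/3))*conj(0) + 4*(3 + 3*exp(-2*I*pi/3))*conj(0)]
      = (1/12)[(36) + (-12) + (0) + (0)] = 24/12 = 2
(Exp terms are combined using exp(i*s)*conj(exp(i*t)) = exp(i*(s-t)), and sums of them are collapsed using the identity that for every m > 1 the m distinct m-th roots of unity sum to 0, e.g. 1 + exp(2*I*pi/3) + exp(-2*I*pi/3) = 0.)
Dimension check: dim(rho) = sum (mult * dim) = 3*1 + 3*1 + 0*1 + 2*3 = 12 = chi_rho(e) = 12.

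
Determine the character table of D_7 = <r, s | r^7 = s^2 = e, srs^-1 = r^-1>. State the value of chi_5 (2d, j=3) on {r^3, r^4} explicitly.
Conjugacy classes: {e} of size 1, {r^1, r^6} of size 2, {r^2, r^5} of size 2, {r^3, r^4} of size 2, {s, sr, ..., sr^6} of size 7.
Character table:
  irrep \ class              {e} (size 1)  {r^1, r^6} (size 2)  {r^2, r^5} (size 2)  {r^3, r^4} (size 2)  {s, sr, ..., sr^6} (size 7)
  chi_1 (triv)               1             1                    1                    1                    1                          
  chi_2 (sign: r->1, s->-1)  1             1                    1                    1                    -1                         
  chi_3 (2d, j=1)            2             2*cos(2*pi/7)        -2*cos(3*pi/7)       -2*cos(pi/7)         0                          
  chi_4 (2d, j=2)            2             -2*cos(3*pi/7)       -2*cos(pi/7)         2*cos(2*pi/7)        0                          
  chi_5 (2d, j=3)            2             -2*cos(pi/7)         2*cos(2*pi/7)        -2*cos(3*pi/7)       0                          

Spot check: chi_5 (2d, j=3) on {r^3, r^4} = -2*cos(3*pi/7).

Why: D_7 has order 2*7 = 14 with 5 conjugacy classes, hence 5 irreducibles. Sum of squared dims 1 + 1 + 4 + 4 + 4 = 14 = |G|. Linear characters come from the abelianisation; the 2-dimensional irreps have character r^k -> 2*cos(2*pi*j*k/7), reflections -> 0.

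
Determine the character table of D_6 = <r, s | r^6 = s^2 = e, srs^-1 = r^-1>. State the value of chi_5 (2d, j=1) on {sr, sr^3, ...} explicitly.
Conjugacy classes: {e} of size 1, {r^3} of size 1, {r^1, r^5} of size 2, {r^2, r^4} of size 2, {s, sr^2, ...} of size 3, {sr, sr^3, ...} of size 3.
Character table:
  irrep \ class              {e} (size 1)  {r^3} (size 1)  {r^1, r^5} (size 2)  {r^2, r^4} (size 2)  {s, sr^2, ...} (size 3)  {sr, sr^3, ...} (size 3)
  chi_1 (triv)               1             1               1                    1                    1                        1                       
  chi_2 (sign: r->1, s->-1)  1             1               1                    1                    -1                       -1                      
  chi_3 (r->-1, s->1)        1             -1              -1                   1                    1                        -1                      
  chi_4 (r->-1, s->-1)       1             -1              -1                   1                    -1                       1                       
  chi_5 (2d, j=1)            2             -2              1                    -1                   0                        0                       
  chi_6 (2d, j=2)            2             2               -1                   -1                   0                        0                       

Spot check: chi_5 (2d, j=1) on {sr, sr^3, ...} = 0.

D_6 has order 2*6 = 12 with 6 conjugacy classes, hence 6 irreducibles. Sum of squared dims 1 + 1 + 1 + 1 + 4 + 4 = 12 = |G|. Linear characters come from the abelianisation; the 2-dimensional irreps have character r^k -> 2*cos(2*pi*j*k/6), reflections -> 0.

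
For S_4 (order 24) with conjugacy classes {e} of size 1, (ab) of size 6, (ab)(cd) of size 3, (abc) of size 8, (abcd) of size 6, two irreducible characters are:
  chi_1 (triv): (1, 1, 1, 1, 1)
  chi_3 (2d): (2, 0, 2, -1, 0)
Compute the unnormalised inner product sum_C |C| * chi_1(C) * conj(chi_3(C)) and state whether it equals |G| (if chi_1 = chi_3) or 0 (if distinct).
Sum = 0; so <chi_1, chi_3> = 0 (distinct irreducibles are orthogonal).

Explanation: Compute term by term over conjugacy classes (|C| * chi_1(C) * conj(chi_3(C))):
  1*(1)*conj(2) + 6*(1)*conj(0) + 3*(1)*conj(2) + 8*(1)*conj(-1) + 6*(1)*conj(0)
  = (2) + (0) + (6) + (-8) + (0)
  = 0.
Dividing by |G| = 24 gives 0/24 = 0, matching the row-orthogonality relation <chi_1, chi_3> = [chi_1 = chi_3].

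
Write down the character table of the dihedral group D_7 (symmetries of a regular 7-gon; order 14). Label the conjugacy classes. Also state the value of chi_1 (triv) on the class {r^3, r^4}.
Conjugacy classes: {e} of size 1, {r^1, r^6} of size 2, {r^2, r^5} of size 2, {r^3, r^4} of size 2, {s, sr, ..., sr^6} of size 7.
Character table:
  irrep \ class              {e} (size 1)  {r^1, r^6} (size 2)  {r^2, r^5} (size 2)  {r^3, r^4} (size 2)  {s, sr, ..., sr^6} (size 7)
  chi_1 (triv)               1             1                    1                    1                    1                          
  chi_2 (sign: r->1, s->-1)  1             1                    1                    1                    -1                         
  chi_3 (2d, j=1)            2             2*cos(2*pi/7)        -2*cos(3*pi/7)       -2*cos(pi/7)         0                          
  chi_4 (2d, j=2)            2             -2*cos(3*pi/7)       -2*cos(pi/7)         2*cos(2*pi/7)        0                          
  chi_5 (2d, j=3)            2             -2*cos(pi/7)         2*cos(2*pi/7)        -2*cos(3*pi/7)       0                          

Spot check: chi_1 (triv) on {r^3, r^4} = 1.

Details: D_7 has order 2*7 = 14 with 5 conjugacy classes, hence 5 irreducibles. Sum of squared dims 1 + 1 + 4 + 4 + 4 = 14 = |G|. Linear characters come from the abelianisation; the 2-dimensional irreps have character r^k -> 2*cos(2*pi*j*k/7), reflections -> 0.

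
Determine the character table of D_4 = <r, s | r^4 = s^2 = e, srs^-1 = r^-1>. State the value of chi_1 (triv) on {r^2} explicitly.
Conjugacy classes: {e} of size 1, {r^2} of size 1, {r^1, r^3} of size 2, {s, sr^2, ...} of size 2, {sr, sr^3, ...} of size 2.
Character table:
  irrep \ class              {e} (size 1)  {r^2} (size 1)  {r^1, r^3} (size 2)  {s, sr^2, ...} (size 2)  {sr, sr^3, ...} (size 2)
  chi_1 (triv)               1             1               1                    1                        1                       
  chi_2 (sign: r->1, s->-1)  1             1               1                    -1                       -1                      
  chi_3 (r->-1, s->1)        1             1               -1                   1                        -1                      
  chi_4 (r->-1, s->-1)       1             1               -1                   -1                       1                       
  chi_5 (2d, j=1)            2             -2              0                    0                        0                       

Spot check: chi_1 (triv) on {r^2} = 1.

Proof sketch: D_4 has order 2*4 = 8 with 5 conjugacy classes, hence 5 irreducibles. Sum of squared dims 1 + 1 + 1 + 1 + 4 = 8 = |G|. Linear characters come from the abelianisation; the 2-dimensional irreps have character r^k -> 2*cos(2*pi*j*k/4), reflections -> 0.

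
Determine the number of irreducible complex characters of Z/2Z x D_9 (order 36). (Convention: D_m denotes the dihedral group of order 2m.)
12

The number of irreducible complex representations of a finite group equals its number of conjugacy classes. For a direct product, #classes(G x H) = #classes(G) * #classes(H). Z/2Z has 2 classes (abelian), D_9 has 6 classes, so 2 * 6 = 12, so Z/2Z x D_9 (order 36) has exactly 12 irreducible complex representations.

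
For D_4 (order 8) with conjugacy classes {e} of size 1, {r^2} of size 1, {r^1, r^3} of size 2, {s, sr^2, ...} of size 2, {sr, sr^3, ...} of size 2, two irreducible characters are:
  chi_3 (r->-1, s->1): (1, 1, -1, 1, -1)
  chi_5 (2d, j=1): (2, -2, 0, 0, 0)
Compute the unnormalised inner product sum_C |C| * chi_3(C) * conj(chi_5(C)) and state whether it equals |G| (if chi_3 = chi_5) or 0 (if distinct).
Sum = 0; so <chi_3, chi_5> = 0 (distinct irreducibles are orthogonal).

Reasoning: Compute term by term over conjugacy classes (|C| * chi_3(C) * conj(chi_5(C))):
  1*(1)*conj(2) + 1*(1)*conj(-2) + 2*(-1)*conj(0) + 2*(1)*conj(0) + 2*(-1)*conj(0)
  = (2) + (-2) + (0) + (0) + (0)
  = 0.
Dividing by |G| = 8 gives 0/8 = 0, matching the row-orthogonality relation <chi_3, chi_5> = [chi_3 = chi_5].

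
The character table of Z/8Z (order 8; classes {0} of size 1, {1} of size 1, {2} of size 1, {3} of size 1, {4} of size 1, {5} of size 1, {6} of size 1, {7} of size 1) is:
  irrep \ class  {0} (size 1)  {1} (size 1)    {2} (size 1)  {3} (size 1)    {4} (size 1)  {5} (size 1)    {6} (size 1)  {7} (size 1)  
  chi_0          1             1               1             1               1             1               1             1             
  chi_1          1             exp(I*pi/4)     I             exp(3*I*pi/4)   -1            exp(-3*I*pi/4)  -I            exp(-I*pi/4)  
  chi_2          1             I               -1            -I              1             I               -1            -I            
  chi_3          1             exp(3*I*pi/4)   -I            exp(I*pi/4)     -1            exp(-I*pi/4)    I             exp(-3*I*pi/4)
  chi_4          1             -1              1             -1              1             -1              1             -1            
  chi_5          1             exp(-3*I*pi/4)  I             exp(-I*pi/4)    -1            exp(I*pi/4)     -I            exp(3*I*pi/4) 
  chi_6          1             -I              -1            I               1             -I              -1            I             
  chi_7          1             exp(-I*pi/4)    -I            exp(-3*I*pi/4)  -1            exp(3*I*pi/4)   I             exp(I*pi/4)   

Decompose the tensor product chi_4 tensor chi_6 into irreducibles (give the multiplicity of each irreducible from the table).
chi_4 tensor chi_6 = chi_2 (all other irreducibles have multiplicity 0).

The character of a tensor product is the pointwise product (chi_4 * chi_6)(C) = chi_4(C) * chi_6(C):
  {0}: (1)*(1), {1}: (-1)*(-I), {2}: (1)*(-1), {3}: (-1)*(I), {4}: (1)*(1), {5}: (-1)*(-I), {6}: (1)*(-1), {7}: (-1)*(I)
so (chi_4 * chi_6) takes values
  {0} -> 1, {1} -> I, {2} -> -1, {3} -> -I, {4} -> 1, {5} -> I, {6} -> -1, {7} -> -I.
Now take the inner product of this character with each irreducible chi from the table, <chi_4*chi_6, chi> = (1/8) sum_C |C| (chi_4*chi_6)(C) conj(chi(C)):
  <chi_4*chi_6, chi_0> = (1/8)[1*(1)*conj(1) + 1*(I)*conj(1) + 1*(-1)*conj(1) + 1*(-I)*conj(1) + 1*(1)*conj(1) + 1*(I)*conj(1) + 1*(-1)*conj(1) + 1*(-I)*conj(1)]
      = (1/8)[(1) + (I) + (-1) + (-I) + (1) + (I) + (-1) + (-I)] = 0/8 = 0
  <chi_4*chi_6, chi_1> = (1/8)[1*(1)*conj(1) + 1*(I)*conj(exp(I*pi/4)) + 1*(-1)*conj(I) + 1*(-I)*conj(exp(3*I*pi/4)) + 1*(1)*conj(-1) + 1*(I)*conj(exp(-3*I*pi/4)) + 1*(-1)*conj(-I) + 1*(-I)*conj(exp(-I*pi/4))]
      = (1/8)[(1) + (exp(I*pi/4)) + (I) + (-exp(-I*pi/4)) + (-1) + (exp(-3*I*pi/4)) + (-I) + (-exp(3*I*pi/4))] = 0/8 = 0
  <chi_4*chi_6, chi_2> = (1/8)[1*(1)*conj(1) + 1*(I)*conj(I) + 1*(-1)*conj(-1) + 1*(-I)*conj(-I) + 1*(1)*conj(1) + 1*(I)*conj(I) + 1*(-1)*conj(-1) + 1*(-I)*conj(-I)]
      = (1/8)[(1) + (1) + (1) + (1) + (1) + (1) + (1) + (1)] = 8/8 = 1
  <chi_4*chi_6, chi_3> = (1/8)[1*(1)*conj(1) + 1*(I)*conj(exp(3*I*pi/4)) + 1*(-1)*conj(-I) + 1*(-I)*conj(exp(I*pi/4)) + 1*(1)*conj(-1) + 1*(I)*conj(exp(-I*pi/4)) + 1*(-1)*conj(I) + 1*(-I)*conj(exp(-3*I*pi/4))]
      = (1/8)[(1) + (exp(-I*pi/4)) + (-I) + (-exp(I*pi/4)) + (-1) + (exp(3*I*pi/4)) + (I) + (-exp(-3*I*pi/4))] = 0/8 = 0
  <chi_4*chi_6, chi_4> = (1/8)[1*(1)*conj(1) + 1*(I)*conj(-1) + 1*(-1)*conj(1) + 1*(-I)*conj(-1) + 1*(1)*conj(1) + 1*(I)*conj(-1) + 1*(-1)*conj(1) + 1*(-I)*conj(-1)]
      = (1/8)[(1) + (-I) + (-1) + (I) + (1) + (-I) + (-1) + (I)] = 0/8 = 0
  <chi_4*chi_6, chi_5> = (1/8)[1*(1)*conj(1) + 1*(I)*conj(exp(-3*I*pi/4)) + 1*(-1)*conj(I) + 1*(-I)*conj(exp(-I*pi/4)) + 1*(1)*conj(-1) + 1*(I)*conj(exp(I*pi/4)) + 1*(-1)*conj(-I) + 1*(-I)*conj(exp(3*I*pi/4))]
      = (1/8)[(1) + (exp(-3*I*pi/4)) + (I) + (-exp(3*I*pi/4)) + (-1) + (exp(I*pi/4)) + (-I) + (-exp(-I*pi/4))] = 0/8 = 0
  <chi_4*chi_6, chi_6> = (1/8)[1*(1)*conj(1) + 1*(I)*conj(-I) + 1*(-1)*conj(-1) + 1*(-I)*conj(I) + 1*(1)*conj(1) + 1*(I)*conj(-I) + 1*(-1)*conj(-1) + 1*(-I)*conj(I)]
      = (1/8)[(1) + (-1) + (1) + (-1) + (1) + (-1) + (1) + (-1)] = 0/8 = 0
  <chi_4*chi_6, chi_7> = (1/8)[1*(1)*conj(1) + 1*(I)*conj(exp(-I*pi/4)) + 1*(-1)*conj(-I) + 1*(-I)*conj(exp(-3*I*pi/4)) + 1*(1)*conj(-1) + 1*(I)*conj(exp(3*I*pi/4)) + 1*(-1)*conj(I) + 1*(-I)*conj(exp(I*pi/4))]
      = (1/8)[(1) + (exp(3*I*pi/4)) + (-I) + (-exp(-3*I*pi/4)) + (-1) + (exp(-I*pi/4)) + (I) + (-exp(I*pi/4))] = 0/8 = 0
(Exp terms are combined using exp(i*s)*conj(exp(i*t)) = exp(i*(s-t)), and sums of them are collapsed using the identity that for every m > 1 the m distinct m-th roots of unity sum to 0, e.g. 1 + exp(2*I*pi/3) + exp(-2*I*pi/3) = 0.)
Hence the multiplicities are chi_2: 1. Dimension check: dim(chi_4)*dim(chi_6) = 1*1 = 1 and sum (mult * dim) = 1*1 = 1.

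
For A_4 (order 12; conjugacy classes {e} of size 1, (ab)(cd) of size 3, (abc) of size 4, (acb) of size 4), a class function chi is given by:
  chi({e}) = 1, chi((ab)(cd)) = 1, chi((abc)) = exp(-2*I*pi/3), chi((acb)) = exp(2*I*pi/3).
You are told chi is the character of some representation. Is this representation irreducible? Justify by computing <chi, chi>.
Irreducible: <chi, chi> = 1.

Proof sketch: <chi, chi> = (1/|G|) sum_C |C| * |chi(C)|^2 = (1/12)[1*|1|^2 + 3*|1|^2 + 4*|exp(-2*I*pi/3)|^2 + 4*|exp(2*I*pi/3)|^2]
  = (1/12)[(1) + (3) + (4) + (4)] = 12/12 = 1.
(Exp terms are combined using exp(i*s)*conj(exp(i*t)) = exp(i*(s-t)), and sums of them are collapsed using the identity that for every m > 1 the m distinct m-th roots of unity sum to 0, e.g. 1 + exp(2*I*pi/3) + exp(-2*I*pi/3) = 0.)
A character is irreducible iff <chi, chi> = 1, so this representation is irreducible.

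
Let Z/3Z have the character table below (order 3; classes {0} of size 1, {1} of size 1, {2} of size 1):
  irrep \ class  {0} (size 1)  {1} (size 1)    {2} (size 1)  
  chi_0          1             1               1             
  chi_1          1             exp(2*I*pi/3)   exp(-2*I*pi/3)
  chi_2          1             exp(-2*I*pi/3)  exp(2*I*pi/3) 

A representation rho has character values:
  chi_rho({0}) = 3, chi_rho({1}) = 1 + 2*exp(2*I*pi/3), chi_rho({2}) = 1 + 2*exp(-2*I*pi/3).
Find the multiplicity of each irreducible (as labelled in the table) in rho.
Multiplicities: chi_0: 1, chi_1: 2, chi_2: 0.

Use <chi_rho, chi> = (1/|G|) sum_C |C| * chi_rho(C) * conj(chi(C)) with |G| = 3 for each irreducible chi in the table:
  <chi_rho, chi_0> = (1/3)[1*(3)*conj(1) + 1*(1 + 2*exp(2*I*pi/3))*conj(1) + 1*(1 + 2*exp(-2*I*pi/3))*conj(1)]
      = (1/3)[(3) + (1 + 2*exp(2*I*pi/3)) + (1 + 2*exp(-2*I*pi/3))] = 3/3 = 1
  <chi_rho, chi_1> = (1/3)[1*(3)*conj(1) + 1*(1 + 2*exp(2*I*pi/3))*conj(exp(2*I*pi/3)) + 1*(1 + 2*exp(-2*I*pi/3))*conj(exp(-2*I*pi/3))]
      = (1/3)[(3) + (2 + exp(-2*I*pi/3)) + (2 + exp(2*I*pi/3))] = 6/3 = 2
  <chi_rho, chi_2> = (1/3)[1*(3)*conj(1) + 1*(1 + 2*exp(2*I*pi/3))*conj(exp(-2*I*pi/3)) + 1*(1 + 2*exp(-2*I*pi/3))*conj(exp(2*I*pi/3))]
      = (1/3)[(3) + (2*exp(-2*I*pi/3) + exp(2*I*pi/3)) + (exp(-2*I*pi/3) + 2*exp(2*I*pi/3))] = 0/3 = 0
(Exp terms are combined using exp(i*s)*conj(exp(i*t)) = exp(i*(s-t)), and sums of them are collapsed using the identity that for every m > 1 the m distinct m-th roots of unity sum to 0, e.g. 1 + exp(2*I*pi/3) + exp(-2*I*pi/3) = 0.)
Dimension check: dim(rho) = sum (mult * dim) = 1*1 + 2*1 + 0*1 = 3 = chi_rho(e) = 3.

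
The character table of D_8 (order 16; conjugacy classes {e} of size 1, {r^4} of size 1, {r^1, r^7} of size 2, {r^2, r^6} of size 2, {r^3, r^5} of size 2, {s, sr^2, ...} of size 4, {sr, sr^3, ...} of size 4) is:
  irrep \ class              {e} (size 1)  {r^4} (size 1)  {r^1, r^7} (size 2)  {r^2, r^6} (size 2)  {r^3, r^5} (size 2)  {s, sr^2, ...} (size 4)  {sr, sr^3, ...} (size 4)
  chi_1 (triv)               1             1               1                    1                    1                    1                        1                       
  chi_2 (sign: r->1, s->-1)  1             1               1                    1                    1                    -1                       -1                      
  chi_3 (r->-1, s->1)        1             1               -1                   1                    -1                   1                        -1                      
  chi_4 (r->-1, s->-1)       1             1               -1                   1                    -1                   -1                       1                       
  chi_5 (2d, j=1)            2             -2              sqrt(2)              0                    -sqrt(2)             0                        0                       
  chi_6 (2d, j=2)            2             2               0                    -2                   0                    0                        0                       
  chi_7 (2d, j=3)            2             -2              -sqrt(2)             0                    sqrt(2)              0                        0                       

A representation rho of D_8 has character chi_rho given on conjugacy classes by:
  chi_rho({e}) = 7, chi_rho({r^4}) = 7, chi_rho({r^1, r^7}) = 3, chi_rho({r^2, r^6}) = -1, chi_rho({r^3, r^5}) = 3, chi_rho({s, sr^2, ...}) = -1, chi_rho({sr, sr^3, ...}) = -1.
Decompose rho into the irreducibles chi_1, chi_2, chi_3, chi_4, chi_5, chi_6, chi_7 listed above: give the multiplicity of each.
Multiplicities: chi_1: 1, chi_2: 2, chi_3: 0, chi_4: 0, chi_5: 0, chi_6: 2, chi_7: 0.

Use <chi_rho, chi> = (1/|G|) sum_C |C| * chi_rho(C) * conj(chi(C)) with |G| = 16 for each irreducible chi in the table:
  <chi_rho, chi_1> = (1/16)[1*(7)*conj(1) + 1*(7)*conj(1) + 2*(3)*conj(1) + 2*(-1)*conj(1) + 2*(3)*conj(1) + 4*(-1)*conj(1) + 4*(-1)*conj(1)]
      = (1/16)[(7) + (7) + (6) + (-2) + (6) + (-4) + (-4)] = 16/16 = 1
  <chi_rho, chi_2> = (1/16)[1*(7)*conj(1) + 1*(7)*conj(1) + 2*(3)*conj(1) + 2*(-1)*conj(1) + 2*(3)*conj(1) + 4*(-1)*conj(-1) + 4*(-1)*conj(-1)]
      = (1/16)[(7) + (7) + (6) + (-2) + (6) + (4) + (4)] = 32/16 = 2
  <chi_rho, chi_3> = (1/16)[1*(7)*conj(1) + 1*(7)*conj(1) + 2*(3)*conj(-1) + 2*(-1)*conj(1) + 2*(3)*conj(-1) + 4*(-1)*conj(1) + 4*(-1)*conj(-1)]
      = (1/16)[(7) + (7) + (-6) + (-2) + (-6) + (-4) + (4)] = 0/16 = 0
  <chi_rho, chi_4> = (1/16)[1*(7)*conj(1) + 1*(7)*conj(1) + 2*(3)*conj(-1) + 2*(-1)*conj(1) + 2*(3)*conj(-1) + 4*(-1)*conj(-1) + 4*(-1)*conj(1)]
      = (1/16)[(7) + (7) + (-6) + (-2) + (-6) + (4) + (-4)] = 0/16 = 0
  <chi_rho, chi_5> = (1/16)[1*(7)*conj(2) + 1*(7)*conj(-2) + 2*(3)*conj(sqrt(2)) + 2*(-1)*conj(0) + 2*(3)*conj(-sqrt(2)) + 4*(-1)*conj(0) + 4*(-1)*conj(0)]
      = (1/16)[(14) + (-14) + (6*sqrt(2)) + (0) + (-6*sqrt(2)) + (0) + (0)] = 0/16 = 0
  <chi_rho, chi_6> = (1/16)[1*(7)*conj(2) + 1*(7)*conj(2) + 2*(3)*conj(0) + 2*(-1)*conj(-2) + 2*(3)*conj(0) + 4*(-1)*conj(0) + 4*(-1)*conj(0)]
      = (1/16)[(14) + (14) + (0) + (4) + (0) + (0) + (0)] = 32/16 = 2
  <chi_rho, chi_7> = (1/16)[1*(7)*conj(2) + 1*(7)*conj(-2) + 2*(3)*conj(-sqrt(2)) + 2*(-1)*conj(0) + 2*(3)*conj(sqrt(2)) + 4*(-1)*conj(0) + 4*(-1)*conj(0)]
      = (1/16)[(14) + (-14) + (-6*sqrt(2)) + (0) + (6*sqrt(2)) + (0) + (0)] = 0/16 = 0
Dimension check: dim(rho) = sum (mult * dim) = 1*1 + 2*1 + 0*1 + 0*1 + 0*2 + 2*2 + 0*2 = 7 = chi_rho(e) = 7.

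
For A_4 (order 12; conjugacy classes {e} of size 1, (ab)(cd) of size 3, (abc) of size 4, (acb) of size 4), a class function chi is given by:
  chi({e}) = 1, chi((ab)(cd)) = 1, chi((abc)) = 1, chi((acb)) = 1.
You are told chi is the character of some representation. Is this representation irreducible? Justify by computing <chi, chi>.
Irreducible: <chi, chi> = 1.

Justification: <chi, chi> = (1/|G|) sum_C |C| * |chi(C)|^2 = (1/12)[1*|1|^2 + 3*|1|^2 + 4*|1|^2 + 4*|1|^2]
  = (1/12)[(1) + (3) + (4) + (4)] = 12/12 = 1.
(Exp terms are combined using exp(i*s)*conj(exp(i*t)) = exp(i*(s-t)), and sums of them are collapsed using the identity that for every m > 1 the m distinct m-th roots of unity sum to 0, e.g. 1 + exp(2*I*pi/3) + exp(-2*I*pi/3) = 0.)
A character is irreducible iff <chi, chi> = 1, so this representation is irreducible.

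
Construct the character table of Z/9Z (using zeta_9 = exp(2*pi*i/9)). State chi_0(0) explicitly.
Character table of Z/9Z (irreps indexed chi_0,...,chi_8 with chi_k(m) = zeta_9^(k*m), zeta_9 = exp(2*pi*i/9)):
  irrep \ class  {0} (size 1)  {1} (size 1)    {2} (size 1)    {3} (size 1)    {4} (size 1)    {5} (size 1)    {6} (size 1)    {7} (size 1)    {8} (size 1)  
  chi_0          1             1               1               1               1               1               1               1               1             
  chi_1          1             exp(2*I*pi/9)   exp(4*I*pi/9)   exp(2*I*pi/3)   exp(8*I*pi/9)   exp(-8*I*pi/9)  exp(-2*I*pi/3)  exp(-4*I*pi/9)  exp(-2*I*pi/9)
  chi_2          1             exp(4*I*pi/9)   exp(8*I*pi/9)   exp(-2*I*pi/3)  exp(-2*I*pi/9)  exp(2*I*pi/9)   exp(2*I*pi/3)   exp(-8*I*pi/9)  exp(-4*I*pi/9)
  chi_3          1             exp(2*I*pi/3)   exp(-2*I*pi/3)  1               exp(2*I*pi/3)   exp(-2*I*pi/3)  1               exp(2*I*pi/3)   exp(-2*I*pi/3)
  chi_4          1             exp(8*I*pi/9)   exp(-2*I*pi/9)  exp(2*I*pi/3)   exp(-4*I*pi/9)  exp(4*I*pi/9)   exp(-2*I*pi/3)  exp(2*I*pi/9)   exp(-8*I*pi/9)
  chi_5          1             exp(-8*I*pi/9)  exp(2*I*pi/9)   exp(-2*I*pi/3)  exp(4*I*pi/9)   exp(-4*I*pi/9)  exp(2*I*pi/3)   exp(-2*I*pi/9)  exp(8*I*pi/9) 
  chi_6          1             exp(-2*I*pi/3)  exp(2*I*pi/3)   1               exp(-2*I*pi/3)  exp(2*I*pi/3)   1               exp(-2*I*pi/3)  exp(2*I*pi/3) 
  chi_7          1             exp(-4*I*pi/9)  exp(-8*I*pi/9)  exp(2*I*pi/3)   exp(2*I*pi/9)   exp(-2*I*pi/9)  exp(-2*I*pi/3)  exp(8*I*pi/9)   exp(4*I*pi/9) 
  chi_8          1             exp(-2*I*pi/9)  exp(-4*I*pi/9)  exp(-2*I*pi/3)  exp(-8*I*pi/9)  exp(8*I*pi/9)   exp(2*I*pi/3)   exp(4*I*pi/9)   exp(2*I*pi/9) 

Spot check: chi_0(0) = zeta_9^(0*0) = zeta_9^0 = 1.

Derivation: Z/9Z is abelian, so all 9 irreducible complex representations are 1-dimensional. They are given by chi_k(m) = zeta_9^(k*m) for k = 0,...,8. Row orthogonality: sum_m chi_k(m) conj(chi_l(m)) = 9 * [k = l].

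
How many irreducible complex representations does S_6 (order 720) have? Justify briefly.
11

Justification: The number of irreducible complex representations of a finite group equals its number of conjugacy classes. Conjugacy classes in S_6 correspond to cycle types, i.e. partitions of 6; there are p(6) = 11 of them, so S_6 (order 720) has exactly 11 irreducible complex representations.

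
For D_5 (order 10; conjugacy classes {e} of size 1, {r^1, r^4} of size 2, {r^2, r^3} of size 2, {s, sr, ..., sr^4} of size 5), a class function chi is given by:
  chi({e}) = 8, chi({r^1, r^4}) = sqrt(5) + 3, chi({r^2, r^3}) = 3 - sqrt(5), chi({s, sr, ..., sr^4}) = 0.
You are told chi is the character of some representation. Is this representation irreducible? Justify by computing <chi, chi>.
Not irreducible (reducible): <chi, chi> = 12 > 1.

<chi, chi> = (1/|G|) sum_C |C| * |chi(C)|^2 = (1/10)[1*|8|^2 + 2*|sqrt(5) + 3|^2 + 2*|3 - sqrt(5)|^2 + 5*|0|^2]
  = (1/10)[(64) + (12*sqrt(5) + 28) + (28 - 12*sqrt(5)) + (0)] = 120/10 = 12.
A character is irreducible iff <chi, chi> = 1, so this representation is reducible.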